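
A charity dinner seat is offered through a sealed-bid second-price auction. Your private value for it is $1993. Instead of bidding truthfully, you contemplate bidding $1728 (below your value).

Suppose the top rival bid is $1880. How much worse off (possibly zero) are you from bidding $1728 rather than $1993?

$113

Bidding your value $1993: you win (since $1993 > $1880) and pay $1880. Payoff $113.
Bidding $1728: you lose. Payoff $0.
The competing bid $1880 lies between your shaded bid and your value, so underbidding forfeits an item you could have won at a profitable price.
Loss from deviating = $113 − ($0) = $113.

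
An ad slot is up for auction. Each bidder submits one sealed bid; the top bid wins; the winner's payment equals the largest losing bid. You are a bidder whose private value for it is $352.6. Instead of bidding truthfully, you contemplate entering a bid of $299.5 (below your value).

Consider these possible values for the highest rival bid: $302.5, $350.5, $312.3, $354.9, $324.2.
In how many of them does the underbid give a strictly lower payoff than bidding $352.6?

4

The deviation hurts exactly when the highest competing bid lies strictly between $299.5 and $352.6 — underbidding then forfeits a profitable win.
$302.5: inside the interval → strictly worse (loss $50.1).
$350.5: inside the interval → strictly worse (loss $2.1).
$312.3: inside the interval → strictly worse (loss $40.3).
$354.9: above both → same outcome either way.
$324.2: inside the interval → strictly worse (loss $28.4).
Count: 4.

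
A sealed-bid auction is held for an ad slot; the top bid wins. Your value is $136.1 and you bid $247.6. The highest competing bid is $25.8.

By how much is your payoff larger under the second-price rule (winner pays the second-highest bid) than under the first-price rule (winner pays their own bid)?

$221.8

You have the highest bid, so you win under either rule.
Second-price: pay $25.8 → payoff $110.3.
First-price: pay your own bid $247.6 → payoff −$111.5.
Difference = $110.3 − (−$111.5) = $221.8.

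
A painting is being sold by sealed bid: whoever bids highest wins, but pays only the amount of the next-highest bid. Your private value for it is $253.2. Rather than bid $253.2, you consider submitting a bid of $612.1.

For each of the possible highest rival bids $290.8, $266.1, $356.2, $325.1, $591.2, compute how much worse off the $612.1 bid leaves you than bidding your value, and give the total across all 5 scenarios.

$563.4

The deviation costs you only when the competing bid falls strictly between $253.2 and $612.1; elsewhere both bids give the same outcome.
$290.8: truthful payoff $0, deviation payoff −$37.6 → loss $37.6.
$266.1: truthful payoff $0, deviation payoff −$12.9 → loss $12.9.
$356.2: truthful payoff $0, deviation payoff −$103 → loss $103.
$325.1: truthful payoff $0, deviation payoff −$71.9 → loss $71.9.
$591.2: truthful payoff $0, deviation payoff −$338 → loss $338.
Total loss = $37.6 + $12.9 + $103 + $71.9 + $338 = $563.4.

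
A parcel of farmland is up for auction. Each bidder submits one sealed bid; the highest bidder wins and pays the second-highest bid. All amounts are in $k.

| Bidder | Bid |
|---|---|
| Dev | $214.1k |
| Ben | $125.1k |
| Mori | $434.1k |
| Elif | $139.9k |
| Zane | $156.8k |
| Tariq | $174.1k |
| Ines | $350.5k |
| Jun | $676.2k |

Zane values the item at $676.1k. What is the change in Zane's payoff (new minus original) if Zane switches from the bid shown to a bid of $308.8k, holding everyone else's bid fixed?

The highest bid among the other bidders is $676.2k; Zane's bid doesn't change that.
Original bid $156.8k: Zane is not highest (top rival bid is $676.2k); payoff $0k.
Alternative bid $308.8k: Zane is not highest (top rival bid is $676.2k); payoff $0k.
Change in payoff = $0k − ($0k) = $0k.

$0k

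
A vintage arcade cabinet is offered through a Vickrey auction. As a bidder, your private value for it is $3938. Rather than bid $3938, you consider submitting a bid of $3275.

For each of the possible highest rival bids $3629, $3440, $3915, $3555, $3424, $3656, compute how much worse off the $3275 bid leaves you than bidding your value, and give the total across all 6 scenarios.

$2009

The deviation costs you only when the competing bid falls strictly between $3275 and $3938; elsewhere both bids give the same outcome.
$3629: truthful payoff $309, deviation payoff $0 → loss $309.
$3440: truthful payoff $498, deviation payoff $0 → loss $498.
$3915: truthful payoff $23, deviation payoff $0 → loss $23.
$3555: truthful payoff $383, deviation payoff $0 → loss $383.
$3424: truthful payoff $514, deviation payoff $0 → loss $514.
$3656: truthful payoff $282, deviation payoff $0 → loss $282.
Total loss = $309 + $498 + $23 + $383 + $514 + $282 = $2009.
In a second-price auction your bid sets only whether you win, not what you pay, so bidding your true value is weakly dominant.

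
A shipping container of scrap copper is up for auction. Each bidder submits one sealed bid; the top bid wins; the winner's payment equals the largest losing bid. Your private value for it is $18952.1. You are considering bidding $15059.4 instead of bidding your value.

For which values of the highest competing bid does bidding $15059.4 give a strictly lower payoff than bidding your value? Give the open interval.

($15059.4, $18952.1)

If the competing bid is below $15059.4, both bids win at the same price — no difference.
If it is above $18952.1, both bids lose — no difference.
If it lies strictly between $15059.4 and $18952.1, bidding your value wins at a price below your value (positive payoff) while bidding $15059.4 loses (payoff 0).
So the deviation strictly hurts on the open interval ($15059.4, $18952.1).
Truthful bidding weakly dominates here: raising your bid can only win items priced above your value, and lowering it can only forfeit items priced below.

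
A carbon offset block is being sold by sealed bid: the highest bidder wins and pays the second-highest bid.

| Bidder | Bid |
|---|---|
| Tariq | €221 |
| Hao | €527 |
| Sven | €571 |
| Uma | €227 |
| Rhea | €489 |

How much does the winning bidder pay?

€527

Highest bid: Sven at €571, so Sven wins.
Second-highest bid: Hao at €527 — that is the price the winner pays.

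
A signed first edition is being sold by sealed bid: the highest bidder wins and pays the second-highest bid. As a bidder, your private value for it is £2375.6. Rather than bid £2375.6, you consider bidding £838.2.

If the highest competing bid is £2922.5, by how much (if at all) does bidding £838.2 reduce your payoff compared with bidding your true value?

Bidding your value £2375.6: you lose (since £2375.6 < £2922.5). Payoff £0.
Bidding £838.2: you lose. Payoff £0.
Difference = £0 − £0 = £0; both bids lead to the same outcome because the competing bid is above both your value and your alternative bid.

£0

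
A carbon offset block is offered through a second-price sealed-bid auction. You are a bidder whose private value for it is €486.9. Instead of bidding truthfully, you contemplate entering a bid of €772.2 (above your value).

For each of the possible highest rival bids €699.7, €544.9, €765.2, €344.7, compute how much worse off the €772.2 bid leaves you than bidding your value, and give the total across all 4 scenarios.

The deviation costs you only when the competing bid falls strictly between €486.9 and €772.2; elsewhere both bids give the same outcome.
€699.7: truthful payoff €0, deviation payoff −€212.8 → loss €212.8.
€544.9: truthful payoff €0, deviation payoff −€58 → loss €58.
€765.2: truthful payoff €0, deviation payoff −€278.3 → loss €278.3.
€344.7: outcomes coincide → loss €0.
Total loss = €212.8 + €58 + €278.3 = €549.1.

€549.1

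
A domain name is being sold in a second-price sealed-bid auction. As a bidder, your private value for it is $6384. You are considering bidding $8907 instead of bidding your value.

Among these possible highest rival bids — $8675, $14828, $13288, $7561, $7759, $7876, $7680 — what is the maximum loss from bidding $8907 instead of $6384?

$8675: truthful gives $0, deviation gives −$2291 → loss $2291.
$14828: same outcome either way → loss $0.
$13288: same outcome either way → loss $0.
$7561: truthful gives $0, deviation gives −$1177 → loss $1177.
$7759: truthful gives $0, deviation gives −$1375 → loss $1375.
$7876: truthful gives $0, deviation gives −$1492 → loss $1492.
$7680: truthful gives $0, deviation gives −$1296 → loss $1296.
Maximum loss: $2291.

$2291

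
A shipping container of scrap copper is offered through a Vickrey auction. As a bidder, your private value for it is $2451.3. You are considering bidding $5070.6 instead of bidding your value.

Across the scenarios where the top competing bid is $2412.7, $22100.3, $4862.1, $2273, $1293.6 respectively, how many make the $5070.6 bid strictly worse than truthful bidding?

1

The deviation hurts exactly when the highest competing bid lies strictly between $2451.3 and $5070.6 — overbidding then wins at a price above your value.
$2412.7: below both → same outcome either way.
$22100.3: above both → same outcome either way.
$4862.1: inside the interval → strictly worse (loss $2410.8).
$2273: below both → same outcome either way.
$1293.6: below both → same outcome either way.
Count: 1.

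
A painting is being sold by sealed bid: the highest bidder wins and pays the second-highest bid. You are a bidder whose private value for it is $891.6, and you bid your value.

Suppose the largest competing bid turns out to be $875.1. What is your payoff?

Your bid $891.6 exceeds the highest competing bid $875.1, so you win.
In a second-price auction the winner pays the second-highest bid, $875.1.
Payoff = value − price = $891.6 − $875.1 = $16.5.

$16.5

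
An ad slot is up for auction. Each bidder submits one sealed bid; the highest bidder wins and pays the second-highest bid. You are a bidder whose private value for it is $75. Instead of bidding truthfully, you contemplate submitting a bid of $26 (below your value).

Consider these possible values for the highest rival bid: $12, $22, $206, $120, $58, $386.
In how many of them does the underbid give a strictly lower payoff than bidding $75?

The deviation hurts exactly when the highest competing bid lies strictly between $26 and $75 — underbidding then forfeits a profitable win.
$12: below both → same outcome either way.
$22: below both → same outcome either way.
$206: above both → same outcome either way.
$120: above both → same outcome either way.
$58: inside the interval → strictly worse (loss $17).
$386: above both → same outcome either way.
Count: 1.

1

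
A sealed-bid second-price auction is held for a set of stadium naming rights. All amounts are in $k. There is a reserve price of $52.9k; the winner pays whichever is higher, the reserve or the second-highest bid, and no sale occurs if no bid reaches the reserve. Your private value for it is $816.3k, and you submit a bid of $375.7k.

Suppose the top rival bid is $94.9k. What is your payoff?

Your bid $375.7k is the highest and exceeds the reserve.
Price = max(second-highest bid, reserve) = max($94.9k, $52.9k) = $94.9k.
Payoff = $816.3k − $94.9k = $721.4k.

$721.4k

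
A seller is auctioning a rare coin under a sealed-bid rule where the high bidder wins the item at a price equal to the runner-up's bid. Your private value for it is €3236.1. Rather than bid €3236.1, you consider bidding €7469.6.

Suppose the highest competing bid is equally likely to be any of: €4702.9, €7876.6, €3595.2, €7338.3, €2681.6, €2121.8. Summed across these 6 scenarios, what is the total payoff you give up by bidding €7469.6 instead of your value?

€5928.1

The deviation costs you only when the competing bid falls strictly between €3236.1 and €7469.6; elsewhere both bids give the same outcome.
€4702.9: truthful payoff €0, deviation payoff −€1466.8 → loss €1466.8.
€7876.6: outcomes coincide → loss €0.
€3595.2: truthful payoff €0, deviation payoff −€359.1 → loss €359.1.
€7338.3: truthful payoff €0, deviation payoff −€4102.2 → loss €4102.2.
€2681.6: outcomes coincide → loss €0.
€2121.8: outcomes coincide → loss €0.
Total loss = €1466.8 + €359.1 + €4102.2 = €5928.1.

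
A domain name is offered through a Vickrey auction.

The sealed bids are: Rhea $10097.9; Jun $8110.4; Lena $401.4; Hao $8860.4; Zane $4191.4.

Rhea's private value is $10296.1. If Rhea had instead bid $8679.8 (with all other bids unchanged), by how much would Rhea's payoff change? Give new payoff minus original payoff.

−$1435.7

The highest bid among the other bidders is $8860.4; Rhea's bid doesn't change that.
Original bid $10097.9: Rhea is highest, pays the top rival bid $8860.4; payoff $10296.1 − $8860.4 = $1435.7.
Alternative bid $8679.8: Rhea is not highest (top rival bid is $8860.4); payoff $0.
Change in payoff = $0 − ($1435.7) = −$1435.7.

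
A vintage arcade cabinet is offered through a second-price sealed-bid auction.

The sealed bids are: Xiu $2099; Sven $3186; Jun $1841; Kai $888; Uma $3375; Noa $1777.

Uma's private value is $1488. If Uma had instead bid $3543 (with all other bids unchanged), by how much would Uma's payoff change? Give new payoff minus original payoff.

$0

The highest bid among the other bidders is $3186; Uma's bid doesn't change that.
Original bid $3375: Uma is highest, pays the top rival bid $3186; payoff $1488 − $3186 = −$1698.
Alternative bid $3543: Uma is highest, pays the top rival bid $3186; payoff $1488 − $3186 = −$1698.
Change in payoff = −$1698 − (−$1698) = $0.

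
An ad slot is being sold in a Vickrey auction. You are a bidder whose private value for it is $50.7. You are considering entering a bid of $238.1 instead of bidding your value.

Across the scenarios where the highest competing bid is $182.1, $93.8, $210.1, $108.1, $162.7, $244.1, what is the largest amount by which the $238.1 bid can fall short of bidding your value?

$182.1: truthful gives $0, deviation gives −$131.4 → loss $131.4.
$93.8: truthful gives $0, deviation gives −$43.1 → loss $43.1.
$210.1: truthful gives $0, deviation gives −$159.4 → loss $159.4.
$108.1: truthful gives $0, deviation gives −$57.4 → loss $57.4.
$162.7: truthful gives $0, deviation gives −$112 → loss $112.
$244.1: same outcome either way → loss $0.
Maximum loss: $159.4.

$159.4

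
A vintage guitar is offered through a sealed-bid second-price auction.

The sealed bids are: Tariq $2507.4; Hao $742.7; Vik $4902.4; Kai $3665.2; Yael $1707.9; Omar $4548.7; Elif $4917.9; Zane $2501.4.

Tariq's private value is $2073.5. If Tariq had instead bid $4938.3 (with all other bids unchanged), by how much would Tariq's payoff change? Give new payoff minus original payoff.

−$2844.4

The highest bid among the other bidders is $4917.9; Tariq's bid doesn't change that.
Original bid $2507.4: Tariq is not highest (top rival bid is $4917.9); payoff $0.
Alternative bid $4938.3: Tariq is highest, pays the top rival bid $4917.9; payoff $2073.5 − $4917.9 = −$2844.4.
Change in payoff = −$2844.4 − ($0) = −$2844.4.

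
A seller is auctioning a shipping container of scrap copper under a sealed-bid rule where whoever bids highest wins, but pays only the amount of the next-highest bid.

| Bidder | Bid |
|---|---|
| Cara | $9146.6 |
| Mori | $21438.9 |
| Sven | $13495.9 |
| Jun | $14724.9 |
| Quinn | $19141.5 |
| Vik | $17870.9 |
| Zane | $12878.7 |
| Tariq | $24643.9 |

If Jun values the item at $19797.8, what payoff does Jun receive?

Highest bid: Tariq at $24643.9, so Tariq wins.
Second-highest bid: Mori at $21438.9 — that is the price the winner pays.
Jun did not win, so Jun pays nothing and receives nothing: payoff $0.

$0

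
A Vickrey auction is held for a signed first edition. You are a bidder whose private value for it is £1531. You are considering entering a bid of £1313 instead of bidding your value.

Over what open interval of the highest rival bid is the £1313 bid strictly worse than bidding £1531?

(£1313, £1531)

If the competing bid is below £1313, both bids win at the same price — no difference.
If it is above £1531, both bids lose — no difference.
If it lies strictly between £1313 and £1531, bidding your value wins at a price below your value (positive payoff) while bidding £1313 loses (payoff 0).
So the deviation strictly hurts on the open interval (£1313, £1531).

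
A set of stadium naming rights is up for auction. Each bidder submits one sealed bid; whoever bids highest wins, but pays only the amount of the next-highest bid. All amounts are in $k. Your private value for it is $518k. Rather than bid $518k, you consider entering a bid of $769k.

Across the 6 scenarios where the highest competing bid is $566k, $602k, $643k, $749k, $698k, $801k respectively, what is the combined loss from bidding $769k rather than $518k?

The deviation costs you only when the competing bid falls strictly between $518k and $769k; elsewhere both bids give the same outcome.
$566k: truthful payoff $0k, deviation payoff −$48k → loss $48k.
$602k: truthful payoff $0k, deviation payoff −$84k → loss $84k.
$643k: truthful payoff $0k, deviation payoff −$125k → loss $125k.
$749k: truthful payoff $0k, deviation payoff −$231k → loss $231k.
$698k: truthful payoff $0k, deviation payoff −$180k → loss $180k.
$801k: outcomes coincide → loss $0k.
Total loss = $48k + $84k + $125k + $231k + $180k = $668k.

$668k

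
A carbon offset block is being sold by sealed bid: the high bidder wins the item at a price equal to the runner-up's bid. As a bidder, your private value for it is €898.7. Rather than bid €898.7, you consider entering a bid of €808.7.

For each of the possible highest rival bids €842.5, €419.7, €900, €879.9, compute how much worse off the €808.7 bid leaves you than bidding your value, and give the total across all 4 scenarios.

The deviation costs you only when the competing bid falls strictly between €808.7 and €898.7; elsewhere both bids give the same outcome.
€842.5: truthful payoff €56.2, deviation payoff €0 → loss €56.2.
€419.7: outcomes coincide → loss €0.
€900: outcomes coincide → loss €0.
€879.9: truthful payoff €18.8, deviation payoff €0 → loss €18.8.
Total loss = €56.2 + €18.8 = €75.
Because the price is fixed by the runner-up's bid, deviating from your value can only change a good outcome into a bad one — never the reverse.

€75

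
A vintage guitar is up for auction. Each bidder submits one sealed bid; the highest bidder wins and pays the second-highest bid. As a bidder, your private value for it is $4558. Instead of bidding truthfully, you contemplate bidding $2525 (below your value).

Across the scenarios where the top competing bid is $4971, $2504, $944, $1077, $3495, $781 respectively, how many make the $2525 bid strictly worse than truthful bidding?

The deviation hurts exactly when the highest competing bid lies strictly between $2525 and $4558 — underbidding then forfeits a profitable win.
$4971: above both → same outcome either way.
$2504: below both → same outcome either way.
$944: below both → same outcome either way.
$1077: below both → same outcome either way.
$3495: inside the interval → strictly worse (loss $1063).
$781: below both → same outcome either way.
Count: 1.

1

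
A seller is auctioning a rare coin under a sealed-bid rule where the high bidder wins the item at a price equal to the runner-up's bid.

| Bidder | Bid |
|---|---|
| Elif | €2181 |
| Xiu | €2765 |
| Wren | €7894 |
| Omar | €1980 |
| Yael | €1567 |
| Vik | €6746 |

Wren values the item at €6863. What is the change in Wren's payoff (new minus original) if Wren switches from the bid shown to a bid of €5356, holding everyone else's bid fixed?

The highest bid among the other bidders is €6746; Wren's bid doesn't change that.
Original bid €7894: Wren is highest, pays the top rival bid €6746; payoff €6863 − €6746 = €117.
Alternative bid €5356: Wren is not highest (top rival bid is €6746); payoff €0.
Change in payoff = €0 − (€117) = −€117.

−€117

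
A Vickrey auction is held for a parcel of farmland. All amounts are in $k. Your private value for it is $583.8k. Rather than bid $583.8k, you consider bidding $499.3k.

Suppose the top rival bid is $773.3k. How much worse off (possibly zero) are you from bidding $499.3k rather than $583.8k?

$0k

Bidding your value $583.8k: you lose (since $583.8k < $773.3k). Payoff $0k.
Bidding $499.3k: you lose. Payoff $0k.
Difference = $0k − $0k = $0k; both bids lead to the same outcome because the competing bid is above both your value and your alternative bid.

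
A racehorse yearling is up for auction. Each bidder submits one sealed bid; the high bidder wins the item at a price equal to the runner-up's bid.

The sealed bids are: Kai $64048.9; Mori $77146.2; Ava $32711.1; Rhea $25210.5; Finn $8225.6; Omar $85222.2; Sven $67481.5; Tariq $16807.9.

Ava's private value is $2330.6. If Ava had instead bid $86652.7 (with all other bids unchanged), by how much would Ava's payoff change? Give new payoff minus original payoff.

−$82891.6

The highest bid among the other bidders is $85222.2; Ava's bid doesn't change that.
Original bid $32711.1: Ava is not highest (top rival bid is $85222.2); payoff $0.
Alternative bid $86652.7: Ava is highest, pays the top rival bid $85222.2; payoff $2330.6 − $85222.2 = −$82891.6.
Change in payoff = −$82891.6 − ($0) = −$82891.6.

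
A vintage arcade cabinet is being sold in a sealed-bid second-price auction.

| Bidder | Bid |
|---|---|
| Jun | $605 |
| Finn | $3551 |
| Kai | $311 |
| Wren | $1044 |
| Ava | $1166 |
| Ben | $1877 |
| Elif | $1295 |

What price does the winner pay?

Highest bid: Finn at $3551, so Finn wins.
Second-highest bid: Ben at $1877 — that is the price the winner pays.

$1877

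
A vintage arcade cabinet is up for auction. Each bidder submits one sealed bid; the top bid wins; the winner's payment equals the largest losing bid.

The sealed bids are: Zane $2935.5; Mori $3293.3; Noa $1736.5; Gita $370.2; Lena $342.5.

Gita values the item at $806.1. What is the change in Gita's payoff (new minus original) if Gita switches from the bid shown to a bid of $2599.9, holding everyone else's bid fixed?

The highest bid among the other bidders is $3293.3; Gita's bid doesn't change that.
Original bid $370.2: Gita is not highest (top rival bid is $3293.3); payoff $0.
Alternative bid $2599.9: Gita is not highest (top rival bid is $3293.3); payoff $0.
Change in payoff = $0 − ($0) = $0.

$0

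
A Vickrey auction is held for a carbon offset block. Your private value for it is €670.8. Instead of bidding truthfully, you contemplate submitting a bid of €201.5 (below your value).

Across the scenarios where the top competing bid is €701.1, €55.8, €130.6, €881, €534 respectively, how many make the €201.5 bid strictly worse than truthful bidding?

1

The deviation hurts exactly when the highest competing bid lies strictly between €201.5 and €670.8 — underbidding then forfeits a profitable win.
€701.1: above both → same outcome either way.
€55.8: below both → same outcome either way.
€130.6: below both → same outcome either way.
€881: above both → same outcome either way.
€534: inside the interval → strictly worse (loss €136.8).
Count: 1.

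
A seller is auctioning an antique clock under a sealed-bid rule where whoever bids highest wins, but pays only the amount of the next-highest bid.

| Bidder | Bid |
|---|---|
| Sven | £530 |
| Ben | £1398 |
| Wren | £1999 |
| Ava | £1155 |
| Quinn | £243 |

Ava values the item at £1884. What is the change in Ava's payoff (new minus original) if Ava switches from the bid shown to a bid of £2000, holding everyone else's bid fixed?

−£115

The highest bid among the other bidders is £1999; Ava's bid doesn't change that.
Original bid £1155: Ava is not highest (top rival bid is £1999); payoff £0.
Alternative bid £2000: Ava is highest, pays the top rival bid £1999; payoff £1884 − £1999 = −£115.
Change in payoff = −£115 − (£0) = −£115.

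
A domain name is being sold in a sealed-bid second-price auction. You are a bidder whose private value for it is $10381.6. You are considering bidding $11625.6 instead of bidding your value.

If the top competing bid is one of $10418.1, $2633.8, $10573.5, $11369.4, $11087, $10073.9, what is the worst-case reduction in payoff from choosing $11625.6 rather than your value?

$987.8

$10418.1: truthful gives $0, deviation gives −$36.5 → loss $36.5.
$2633.8: same outcome either way → loss $0.
$10573.5: truthful gives $0, deviation gives −$191.9 → loss $191.9.
$11369.4: truthful gives $0, deviation gives −$987.8 → loss $987.8.
$11087: truthful gives $0, deviation gives −$705.4 → loss $705.4.
$10073.9: same outcome either way → loss $0.
Maximum loss: $987.8.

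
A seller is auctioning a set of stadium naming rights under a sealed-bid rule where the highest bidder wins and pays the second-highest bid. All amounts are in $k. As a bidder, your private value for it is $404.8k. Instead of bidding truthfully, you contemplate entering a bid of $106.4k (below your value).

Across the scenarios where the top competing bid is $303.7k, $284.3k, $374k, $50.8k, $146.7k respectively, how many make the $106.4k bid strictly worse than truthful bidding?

The deviation hurts exactly when the highest competing bid lies strictly between $106.4k and $404.8k — underbidding then forfeits a profitable win.
$303.7k: inside the interval → strictly worse (loss $101.1k).
$284.3k: inside the interval → strictly worse (loss $120.5k).
$374k: inside the interval → strictly worse (loss $30.8k).
$50.8k: below both → same outcome either way.
$146.7k: inside the interval → strictly worse (loss $258.1k).
Count: 4.

4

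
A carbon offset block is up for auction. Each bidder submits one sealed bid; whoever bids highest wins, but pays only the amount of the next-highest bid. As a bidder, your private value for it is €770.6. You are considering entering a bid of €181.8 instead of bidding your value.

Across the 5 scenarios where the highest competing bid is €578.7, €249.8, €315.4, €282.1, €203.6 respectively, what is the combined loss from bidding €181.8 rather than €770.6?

€2223.4

The deviation costs you only when the competing bid falls strictly between €181.8 and €770.6; elsewhere both bids give the same outcome.
€578.7: truthful payoff €191.9, deviation payoff €0 → loss €191.9.
€249.8: truthful payoff €520.8, deviation payoff €0 → loss €520.8.
€315.4: truthful payoff €455.2, deviation payoff €0 → loss €455.2.
€282.1: truthful payoff €488.5, deviation payoff €0 → loss €488.5.
€203.6: truthful payoff €567, deviation payoff €0 → loss €567.
Total loss = €191.9 + €520.8 + €455.2 + €488.5 + €567 = €2223.4.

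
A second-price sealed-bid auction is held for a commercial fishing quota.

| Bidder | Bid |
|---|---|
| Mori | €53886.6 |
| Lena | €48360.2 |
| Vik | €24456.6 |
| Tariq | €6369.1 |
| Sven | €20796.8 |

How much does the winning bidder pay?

Highest bid: Mori at €53886.6, so Mori wins.
Second-highest bid: Lena at €48360.2 — that is the price the winner pays.

€48360.2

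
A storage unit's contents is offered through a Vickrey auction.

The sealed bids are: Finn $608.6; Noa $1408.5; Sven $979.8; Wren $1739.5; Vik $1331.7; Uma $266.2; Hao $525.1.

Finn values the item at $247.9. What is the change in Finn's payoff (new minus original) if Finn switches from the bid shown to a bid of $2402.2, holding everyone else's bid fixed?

−$1491.6

The highest bid among the other bidders is $1739.5; Finn's bid doesn't change that.
Original bid $608.6: Finn is not highest (top rival bid is $1739.5); payoff $0.
Alternative bid $2402.2: Finn is highest, pays the top rival bid $1739.5; payoff $247.9 − $1739.5 = −$1491.6.
Change in payoff = −$1491.6 − ($0) = −$1491.6.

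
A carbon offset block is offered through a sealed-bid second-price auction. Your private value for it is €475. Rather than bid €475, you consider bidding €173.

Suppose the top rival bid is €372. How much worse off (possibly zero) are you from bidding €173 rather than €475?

€103

Bidding your value €475: you win (since €475 > €372) and pay €372. Payoff €103.
Bidding €173: you lose. Payoff €0.
The competing bid €372 lies between your shaded bid and your value, so underbidding forfeits an item you could have won at a profitable price.
Loss from deviating = €103 − (€0) = €103.
In a second-price auction your bid sets only whether you win, not what you pay, so bidding your true value is weakly dominant.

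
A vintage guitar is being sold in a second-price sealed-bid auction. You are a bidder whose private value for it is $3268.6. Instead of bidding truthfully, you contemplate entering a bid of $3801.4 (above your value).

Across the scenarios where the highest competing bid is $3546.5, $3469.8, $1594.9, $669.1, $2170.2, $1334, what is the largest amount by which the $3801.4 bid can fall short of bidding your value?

$277.9

$3546.5: truthful gives $0, deviation gives −$277.9 → loss $277.9.
$3469.8: truthful gives $0, deviation gives −$201.2 → loss $201.2.
$1594.9: same outcome either way → loss $0.
$669.1: same outcome either way → loss $0.
$2170.2: same outcome either way → loss $0.
$1334: same outcome either way → loss $0.
Maximum loss: $277.9.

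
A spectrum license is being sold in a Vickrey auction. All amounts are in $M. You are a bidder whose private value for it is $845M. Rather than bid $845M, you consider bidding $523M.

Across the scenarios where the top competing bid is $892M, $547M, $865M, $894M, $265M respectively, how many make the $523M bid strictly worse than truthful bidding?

1

The deviation hurts exactly when the highest competing bid lies strictly between $523M and $845M — underbidding then forfeits a profitable win.
$892M: above both → same outcome either way.
$547M: inside the interval → strictly worse (loss $298M).
$865M: above both → same outcome either way.
$894M: above both → same outcome either way.
$265M: below both → same outcome either way.
Count: 1.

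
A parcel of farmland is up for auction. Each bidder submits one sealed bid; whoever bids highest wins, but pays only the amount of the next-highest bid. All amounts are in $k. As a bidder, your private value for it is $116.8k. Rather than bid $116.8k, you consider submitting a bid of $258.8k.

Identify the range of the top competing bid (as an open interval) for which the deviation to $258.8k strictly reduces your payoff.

($116.8k, $258.8k)

If the competing bid is below $116.8k, both bids win at the same price — no difference.
If it is above $258.8k, both bids lose — no difference.
If it lies strictly between $116.8k and $258.8k, bidding your value loses (payoff 0) while bidding $258.8k wins at a price above your value (payoff negative).
So the deviation strictly hurts on the open interval ($116.8k, $258.8k).
Truthful bidding weakly dominates here: raising your bid can only win items priced above your value, and lowering it can only forfeit items priced below.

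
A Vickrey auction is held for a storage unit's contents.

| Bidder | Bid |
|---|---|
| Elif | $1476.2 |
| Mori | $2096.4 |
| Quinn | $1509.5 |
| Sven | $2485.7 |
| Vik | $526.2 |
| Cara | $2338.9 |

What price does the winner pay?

$2338.9

Highest bid: Sven at $2485.7, so Sven wins.
Second-highest bid: Cara at $2338.9 — that is the price the winner pays.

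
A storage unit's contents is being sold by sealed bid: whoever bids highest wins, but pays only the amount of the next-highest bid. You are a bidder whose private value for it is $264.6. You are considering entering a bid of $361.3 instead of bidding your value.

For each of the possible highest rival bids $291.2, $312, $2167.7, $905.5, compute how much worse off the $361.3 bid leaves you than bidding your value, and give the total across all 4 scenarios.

The deviation costs you only when the competing bid falls strictly between $264.6 and $361.3; elsewhere both bids give the same outcome.
$291.2: truthful payoff $0, deviation payoff −$26.6 → loss $26.6.
$312: truthful payoff $0, deviation payoff −$47.4 → loss $47.4.
$2167.7: outcomes coincide → loss $0.
$905.5: outcomes coincide → loss $0.
Total loss = $26.6 + $47.4 = $74.

$74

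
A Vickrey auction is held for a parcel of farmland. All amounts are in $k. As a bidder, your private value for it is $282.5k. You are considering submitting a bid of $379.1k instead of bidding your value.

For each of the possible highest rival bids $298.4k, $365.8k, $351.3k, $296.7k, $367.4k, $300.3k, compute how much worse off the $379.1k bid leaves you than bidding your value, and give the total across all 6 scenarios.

The deviation costs you only when the competing bid falls strictly between $282.5k and $379.1k; elsewhere both bids give the same outcome.
$298.4k: truthful payoff $0k, deviation payoff −$15.9k → loss $15.9k.
$365.8k: truthful payoff $0k, deviation payoff −$83.3k → loss $83.3k.
$351.3k: truthful payoff $0k, deviation payoff −$68.8k → loss $68.8k.
$296.7k: truthful payoff $0k, deviation payoff −$14.2k → loss $14.2k.
$367.4k: truthful payoff $0k, deviation payoff −$84.9k → loss $84.9k.
$300.3k: truthful payoff $0k, deviation payoff −$17.8k → loss $17.8k.
Total loss = $15.9k + $83.3k + $68.8k + $14.2k + $84.9k + $17.8k = $284.9k.
Truthful bidding weakly dominates here: raising your bid can only win items priced above your value, and lowering it can only forfeit items priced below.

$284.9k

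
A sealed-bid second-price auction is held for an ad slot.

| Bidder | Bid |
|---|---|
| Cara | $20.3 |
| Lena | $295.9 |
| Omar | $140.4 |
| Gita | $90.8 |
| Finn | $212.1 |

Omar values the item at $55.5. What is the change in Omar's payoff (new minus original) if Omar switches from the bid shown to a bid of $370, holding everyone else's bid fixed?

−$240.4

The highest bid among the other bidders is $295.9; Omar's bid doesn't change that.
Original bid $140.4: Omar is not highest (top rival bid is $295.9); payoff $0.
Alternative bid $370: Omar is highest, pays the top rival bid $295.9; payoff $55.5 − $295.9 = −$240.4.
Change in payoff = −$240.4 − ($0) = −$240.4.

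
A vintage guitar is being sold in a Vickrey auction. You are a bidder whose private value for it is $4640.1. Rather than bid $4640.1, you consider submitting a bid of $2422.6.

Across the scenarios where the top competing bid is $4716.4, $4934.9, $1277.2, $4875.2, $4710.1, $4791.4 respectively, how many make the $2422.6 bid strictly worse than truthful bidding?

0

The deviation hurts exactly when the highest competing bid lies strictly between $2422.6 and $4640.1 — underbidding then forfeits a profitable win.
$4716.4: above both → same outcome either way.
$4934.9: above both → same outcome either way.
$1277.2: below both → same outcome either way.
$4875.2: above both → same outcome either way.
$4710.1: above both → same outcome either way.
$4791.4: above both → same outcome either way.
Count: 0.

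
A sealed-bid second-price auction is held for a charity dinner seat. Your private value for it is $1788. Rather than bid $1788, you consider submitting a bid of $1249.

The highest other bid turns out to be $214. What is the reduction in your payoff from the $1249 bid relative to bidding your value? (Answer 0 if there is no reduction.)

Bidding your value $1788: you win (since $1788 > $214) and pay $214. Payoff $1574.
Bidding $1249: you win and pay $214. Payoff $1788 − $214 = $1574.
Difference = $1574 − $1574 = $0; both bids lead to the same outcome because the competing bid is below both your value and your alternative bid.

$0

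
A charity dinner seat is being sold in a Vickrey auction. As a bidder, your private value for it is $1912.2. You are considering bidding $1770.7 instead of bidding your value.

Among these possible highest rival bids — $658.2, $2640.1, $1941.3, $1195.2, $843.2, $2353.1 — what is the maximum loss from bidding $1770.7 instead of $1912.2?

$658.2: same outcome either way → loss $0.
$2640.1: same outcome either way → loss $0.
$1941.3: same outcome either way → loss $0.
$1195.2: same outcome either way → loss $0.
$843.2: same outcome either way → loss $0.
$2353.1: same outcome either way → loss $0.
Maximum loss: $0.

$0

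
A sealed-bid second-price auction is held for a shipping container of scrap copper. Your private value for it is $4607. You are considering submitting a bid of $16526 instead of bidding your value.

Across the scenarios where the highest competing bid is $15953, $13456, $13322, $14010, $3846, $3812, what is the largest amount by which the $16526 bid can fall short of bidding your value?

$15953: truthful gives $0, deviation gives −$11346 → loss $11346.
$13456: truthful gives $0, deviation gives −$8849 → loss $8849.
$13322: truthful gives $0, deviation gives −$8715 → loss $8715.
$14010: truthful gives $0, deviation gives −$9403 → loss $9403.
$3846: same outcome either way → loss $0.
$3812: same outcome either way → loss $0.
Maximum loss: $11346.

$11346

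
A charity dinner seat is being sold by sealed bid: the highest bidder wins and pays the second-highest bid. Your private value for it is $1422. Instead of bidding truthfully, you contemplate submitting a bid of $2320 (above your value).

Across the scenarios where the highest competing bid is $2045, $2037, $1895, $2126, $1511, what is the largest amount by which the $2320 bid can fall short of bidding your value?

$2045: truthful gives $0, deviation gives −$623 → loss $623.
$2037: truthful gives $0, deviation gives −$615 → loss $615.
$1895: truthful gives $0, deviation gives −$473 → loss $473.
$2126: truthful gives $0, deviation gives −$704 → loss $704.
$1511: truthful gives $0, deviation gives −$89 → loss $89.
Maximum loss: $704.

$704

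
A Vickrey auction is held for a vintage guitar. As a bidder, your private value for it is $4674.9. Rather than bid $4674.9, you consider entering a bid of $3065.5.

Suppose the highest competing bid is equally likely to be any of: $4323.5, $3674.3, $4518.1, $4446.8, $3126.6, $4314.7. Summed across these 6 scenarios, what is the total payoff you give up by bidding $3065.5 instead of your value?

The deviation costs you only when the competing bid falls strictly between $3065.5 and $4674.9; elsewhere both bids give the same outcome.
$4323.5: truthful payoff $351.4, deviation payoff $0 → loss $351.4.
$3674.3: truthful payoff $1000.6, deviation payoff $0 → loss $1000.6.
$4518.1: truthful payoff $156.8, deviation payoff $0 → loss $156.8.
$4446.8: truthful payoff $228.1, deviation payoff $0 → loss $228.1.
$3126.6: truthful payoff $1548.3, deviation payoff $0 → loss $1548.3.
$4314.7: truthful payoff $360.2, deviation payoff $0 → loss $360.2.
Total loss = $351.4 + $1000.6 + $156.8 + $228.1 + $1548.3 + $360.2 = $3645.4.

$3645.4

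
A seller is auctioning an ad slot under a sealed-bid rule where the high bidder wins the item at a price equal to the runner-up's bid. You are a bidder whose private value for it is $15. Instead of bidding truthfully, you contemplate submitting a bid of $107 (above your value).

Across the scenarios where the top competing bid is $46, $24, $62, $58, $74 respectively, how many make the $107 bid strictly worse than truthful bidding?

5

The deviation hurts exactly when the highest competing bid lies strictly between $15 and $107 — overbidding then wins at a price above your value.
$46: inside the interval → strictly worse (loss $31).
$24: inside the interval → strictly worse (loss $9).
$62: inside the interval → strictly worse (loss $47).
$58: inside the interval → strictly worse (loss $43).
$74: inside the interval → strictly worse (loss $59).
Count: 5.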